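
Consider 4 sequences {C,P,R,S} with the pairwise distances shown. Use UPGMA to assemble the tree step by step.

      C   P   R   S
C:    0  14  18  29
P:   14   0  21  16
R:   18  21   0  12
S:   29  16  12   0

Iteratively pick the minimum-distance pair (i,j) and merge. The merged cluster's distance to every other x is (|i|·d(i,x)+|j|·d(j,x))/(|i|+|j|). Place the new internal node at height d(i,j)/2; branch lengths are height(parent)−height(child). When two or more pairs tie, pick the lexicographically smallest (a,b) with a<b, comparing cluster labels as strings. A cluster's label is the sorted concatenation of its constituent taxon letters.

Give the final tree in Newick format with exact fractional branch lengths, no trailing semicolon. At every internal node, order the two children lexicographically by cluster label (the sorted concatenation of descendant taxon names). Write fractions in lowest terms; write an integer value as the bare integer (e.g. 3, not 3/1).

((C:7,P:7):7/2,(R:6,S:6):9/2)

iteration 1: select R,S (d=12); attach at lengths (6, 6); label the merged cluster RS
  updated: d(C,RS)=47/2, d(P,RS)=37/2
iteration 2: select C,P (d=14); attach at lengths (7, 7); label the merged cluster CP
  updated: d(CP,RS)=21
iteration 3: select CP,RS (d=21); attach at lengths (7/2, 9/2); label the merged cluster CPRS
final tree: ((C:7,P:7):7/2,(R:6,S:6):9/2)
total length: 34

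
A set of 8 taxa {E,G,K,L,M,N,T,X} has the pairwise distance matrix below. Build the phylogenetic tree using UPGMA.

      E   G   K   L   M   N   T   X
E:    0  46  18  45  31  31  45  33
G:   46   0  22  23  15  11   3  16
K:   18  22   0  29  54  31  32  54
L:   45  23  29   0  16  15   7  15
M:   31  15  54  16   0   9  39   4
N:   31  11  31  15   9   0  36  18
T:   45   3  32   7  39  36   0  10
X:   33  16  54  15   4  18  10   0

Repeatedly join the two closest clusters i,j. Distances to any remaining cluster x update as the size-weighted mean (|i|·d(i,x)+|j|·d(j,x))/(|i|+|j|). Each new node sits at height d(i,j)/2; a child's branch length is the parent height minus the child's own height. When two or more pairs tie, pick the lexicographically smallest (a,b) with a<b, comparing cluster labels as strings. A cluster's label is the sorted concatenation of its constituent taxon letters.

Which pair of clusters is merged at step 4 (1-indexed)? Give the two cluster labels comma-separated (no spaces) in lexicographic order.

step 1: merge (G,T) at d=3; branch lengths G→3/2, T→3/2; new cluster GT
  updated: d(E,GT)=91/2, d(GT,K)=27, d(GT,L)=15, d(GT,M)=27, d(GT,N)=47/2, d(GT,X)=13
step 2: merge (M,X) at d=4; branch lengths M→2, X→2; new cluster MX
  updated: d(E,MX)=32, d(GT,MX)=20, d(K,MX)=54, d(L,MX)=31/2, d(MX,N)=27/2
step 3: merge (MX,N) at d=27/2; branch lengths MX→19/4, N→27/4; new cluster MNX
  updated: d(E,MNX)=95/3, d(GT,MNX)=127/6, d(K,MNX)=139/3, d(L,MNX)=46/3
step 4: merge (GT,L) at d=15; branch lengths GT→6, L→15/2; new cluster GLT
  updated: d(E,GLT)=136/3, d(GLT,K)=83/3, d(GLT,MNX)=173/9
step 5: merge (E,K) at d=18; branch lengths E→9, K→9; new cluster EK
  updated: d(EK,GLT)=73/2, d(EK,MNX)=39
step 6: merge (GLT,MNX) at d=173/9; branch lengths GLT→19/9, MNX→103/36; new cluster GLMNTX
  updated: d(EK,GLMNTX)=151/4
step 7: merge (EK,GLMNTX) at d=151/4; branch lengths EK→79/8, GLMNTX→667/72; new cluster EGKLMNTX
final tree: ((E:9,K:9):79/8,(((G:3/2,T:3/2):6,L:15/2):19/9,((M:2,X:2):19/4,N:27/4):103/36):667/72)
total length: 667/9

GT,L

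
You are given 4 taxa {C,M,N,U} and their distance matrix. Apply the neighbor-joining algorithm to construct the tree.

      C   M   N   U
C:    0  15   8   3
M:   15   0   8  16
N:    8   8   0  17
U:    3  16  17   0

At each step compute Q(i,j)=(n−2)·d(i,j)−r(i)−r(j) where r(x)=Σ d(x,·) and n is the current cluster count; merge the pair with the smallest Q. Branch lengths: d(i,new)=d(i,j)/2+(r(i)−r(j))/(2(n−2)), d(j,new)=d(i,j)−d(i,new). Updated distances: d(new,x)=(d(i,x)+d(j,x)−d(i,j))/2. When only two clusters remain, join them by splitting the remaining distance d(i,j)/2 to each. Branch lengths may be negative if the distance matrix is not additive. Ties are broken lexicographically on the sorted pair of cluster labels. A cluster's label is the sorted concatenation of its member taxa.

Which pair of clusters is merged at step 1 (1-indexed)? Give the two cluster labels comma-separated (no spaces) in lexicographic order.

C,U

1. join C+U (d=3, Q=-56) ⇒ CU; edges |C|=-1, |U|=4
  updated: d(CU,M)=14, d(CU,N)=11
2. join CU+M (d=14, Q=-33) ⇒ CMU; edges |CU|=17/2, |M|=11/2
  updated: d(CMU,N)=5/2
3. join CMU+N (d=5/2) ⇒ CMNU; edges |CMU|=5/4, |N|=5/4
final tree: (((C:-1,U:4):17/2,M:11/2):5/4,N:5/4)
total length: 39/2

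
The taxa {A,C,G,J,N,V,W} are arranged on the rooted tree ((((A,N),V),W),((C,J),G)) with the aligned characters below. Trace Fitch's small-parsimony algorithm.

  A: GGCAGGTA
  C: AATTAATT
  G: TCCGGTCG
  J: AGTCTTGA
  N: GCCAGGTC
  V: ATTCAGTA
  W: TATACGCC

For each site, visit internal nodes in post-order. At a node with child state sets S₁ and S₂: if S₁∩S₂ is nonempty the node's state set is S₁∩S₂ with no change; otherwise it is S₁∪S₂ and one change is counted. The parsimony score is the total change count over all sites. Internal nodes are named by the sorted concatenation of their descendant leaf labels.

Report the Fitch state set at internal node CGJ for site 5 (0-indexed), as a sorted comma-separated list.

[col 0] AN: children A:{G}, N:{G} ∩→ {G}; cost 0
[col 0] ANV: children AN:{G}, V:{A} ∪→ {A,G}; cost 1
[col 0] ANVW: children ANV:{A,G}, W:{T} ∪→ {A,G,T}; cost 1
[col 0] CJ: children C:{A}, J:{A} ∩→ {A}; cost 0
[col 0] CGJ: children CJ:{A}, G:{T} ∪→ {A,T}; cost 1
[col 0] ACGJNVW: children ANVW:{A,G,T}, CGJ:{A,T} ∩→ {A,T}; cost 0
[col 1] AN: children A:{G}, N:{C} ∪→ {C,G}; cost 1
[col 1] ANV: children AN:{C,G}, V:{T} ∪→ {C,G,T}; cost 1
[col 1] ANVW: children ANV:{C,G,T}, W:{A} ∪→ {A,C,G,T}; cost 1
[col 1] CJ: children C:{A}, J:{G} ∪→ {A,G}; cost 1
[col 1] CGJ: children CJ:{A,G}, G:{C} ∪→ {A,C,G}; cost 1
[col 1] ACGJNVW: children ANVW:{A,C,G,T}, CGJ:{A,C,G} ∩→ {A,C,G}; cost 0
[col 2] AN: children A:{C}, N:{C} ∩→ {C}; cost 0
[col 2] ANV: children AN:{C}, V:{T} ∪→ {C,T}; cost 1
[col 2] ANVW: children ANV:{C,T}, W:{T} ∩→ {T}; cost 0
[col 2] CJ: children C:{T}, J:{T} ∩→ {T}; cost 0
[col 2] CGJ: children CJ:{T}, G:{C} ∪→ {C,T}; cost 1
[col 2] ACGJNVW: children ANVW:{T}, CGJ:{C,T} ∩→ {T}; cost 0
[col 3] AN: children A:{A}, N:{A} ∩→ {A}; cost 0
[col 3] ANV: children AN:{A}, V:{C} ∪→ {A,C}; cost 1
[col 3] ANVW: children ANV:{A,C}, W:{A} ∩→ {A}; cost 0
[col 3] CJ: children C:{T}, J:{C} ∪→ {C,T}; cost 1
[col 3] CGJ: children CJ:{C,T}, G:{G} ∪→ {C,G,T}; cost 1
[col 3] ACGJNVW: children ANVW:{A}, CGJ:{C,G,T} ∪→ {A,C,G,T}; cost 1
[col 4] AN: children A:{G}, N:{G} ∩→ {G}; cost 0
[col 4] ANV: children AN:{G}, V:{A} ∪→ {A,G}; cost 1
[col 4] ANVW: children ANV:{A,G}, W:{C} ∪→ {A,C,G}; cost 1
[col 4] CJ: children C:{A}, J:{T} ∪→ {A,T}; cost 1
[col 4] CGJ: children CJ:{A,T}, G:{G} ∪→ {A,G,T}; cost 1
[col 4] ACGJNVW: children ANVW:{A,C,G}, CGJ:{A,G,T} ∩→ {A,G}; cost 0
[col 5] AN: children A:{G}, N:{G} ∩→ {G}; cost 0
[col 5] ANV: children AN:{G}, V:{G} ∩→ {G}; cost 0
[col 5] ANVW: children ANV:{G}, W:{G} ∩→ {G}; cost 0
[col 5] CJ: children C:{A}, J:{T} ∪→ {A,T}; cost 1
[col 5] CGJ: children CJ:{A,T}, G:{T} ∩→ {T}; cost 0
[col 5] ACGJNVW: children ANVW:{G}, CGJ:{T} ∪→ {G,T}; cost 1
[col 6] AN: children A:{T}, N:{T} ∩→ {T}; cost 0
[col 6] ANV: children AN:{T}, V:{T} ∩→ {T}; cost 0
[col 6] ANVW: children ANV:{T}, W:{C} ∪→ {C,T}; cost 1
[col 6] CJ: children C:{T}, J:{G} ∪→ {G,T}; cost 1
[col 6] CGJ: children CJ:{G,T}, G:{C} ∪→ {C,G,T}; cost 1
[col 6] ACGJNVW: children ANVW:{C,T}, CGJ:{C,G,T} ∩→ {C,T}; cost 0
[col 7] AN: children A:{A}, N:{C} ∪→ {A,C}; cost 1
[col 7] ANV: children AN:{A,C}, V:{A} ∩→ {A}; cost 0
[col 7] ANVW: children ANV:{A}, W:{C} ∪→ {A,C}; cost 1
[col 7] CJ: children C:{T}, J:{A} ∪→ {A,T}; cost 1
[col 7] CGJ: children CJ:{A,T}, G:{G} ∪→ {A,G,T}; cost 1
[col 7] ACGJNVW: children ANVW:{A,C}, CGJ:{A,G,T} ∩→ {A}; cost 0
per-site changes: [3, 5, 2, 4, 4, 2, 3, 4]; total = 27

T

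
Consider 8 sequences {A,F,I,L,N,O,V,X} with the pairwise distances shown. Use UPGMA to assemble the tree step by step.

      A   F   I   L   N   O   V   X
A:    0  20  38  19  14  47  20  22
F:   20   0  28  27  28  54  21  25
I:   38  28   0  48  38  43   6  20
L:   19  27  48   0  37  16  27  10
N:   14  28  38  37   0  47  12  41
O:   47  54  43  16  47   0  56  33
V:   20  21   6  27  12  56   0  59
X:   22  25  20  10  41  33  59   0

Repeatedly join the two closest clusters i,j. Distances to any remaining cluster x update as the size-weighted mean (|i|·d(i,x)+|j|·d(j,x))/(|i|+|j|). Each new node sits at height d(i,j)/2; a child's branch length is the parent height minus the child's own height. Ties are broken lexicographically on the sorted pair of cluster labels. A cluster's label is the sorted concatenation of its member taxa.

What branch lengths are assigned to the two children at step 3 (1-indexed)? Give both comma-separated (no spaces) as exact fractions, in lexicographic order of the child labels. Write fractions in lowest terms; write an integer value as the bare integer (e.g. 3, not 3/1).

7,7

1. join I+V (d=6) ⇒ IV; edges |I|=3, |V|=3
  updated: d(A,IV)=29, d(F,IV)=49/2, d(IV,L)=75/2, d(IV,N)=25, d(IV,O)=99/2, d(IV,X)=79/2
2. join L+X (d=10) ⇒ LX; edges |L|=5, |X|=5
  updated: d(A,LX)=41/2, d(F,LX)=26, d(IV,LX)=77/2, d(LX,N)=39, d(LX,O)=49/2
3. join A+N (d=14) ⇒ AN; edges |A|=7, |N|=7
  updated: d(AN,F)=24, d(AN,IV)=27, d(AN,LX)=119/4, d(AN,O)=47
4. join AN+F (d=24) ⇒ AFN; edges |AN|=5, |F|=12
  updated: d(AFN,IV)=157/6, d(AFN,LX)=57/2, d(AFN,O)=148/3
5. join LX+O (d=49/2) ⇒ LOX; edges |LX|=29/4, |O|=49/4
  updated: d(AFN,LOX)=319/9, d(IV,LOX)=253/6
6. join AFN+IV (d=157/6) ⇒ AFINV; edges |AFN|=13/12, |IV|=121/12
  updated: d(AFINV,LOX)=572/15
7. join AFINV+LOX (d=572/15) ⇒ AFILNOVX; edges |AFINV|=359/60, |LOX|=409/60
final tree: ((((A:7,N:7):5,F:12):13/12,(I:3,V:3):121/12):359/60,((L:5,X:5):29/4,O:49/4):409/60)
total length: 1357/15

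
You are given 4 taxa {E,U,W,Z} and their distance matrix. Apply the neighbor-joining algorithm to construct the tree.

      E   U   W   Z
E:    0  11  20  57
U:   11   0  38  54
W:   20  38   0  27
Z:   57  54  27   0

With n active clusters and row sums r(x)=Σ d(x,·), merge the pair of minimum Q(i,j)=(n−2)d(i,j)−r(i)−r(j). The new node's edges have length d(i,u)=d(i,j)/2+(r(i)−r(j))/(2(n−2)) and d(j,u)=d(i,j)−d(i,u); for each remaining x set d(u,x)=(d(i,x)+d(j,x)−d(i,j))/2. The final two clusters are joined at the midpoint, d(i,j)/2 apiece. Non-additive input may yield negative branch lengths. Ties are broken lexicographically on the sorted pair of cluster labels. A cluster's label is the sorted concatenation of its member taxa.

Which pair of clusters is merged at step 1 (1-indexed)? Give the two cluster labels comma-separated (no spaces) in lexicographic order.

E,U

1. join E+U (d=11, Q=-169) ⇒ EU; edges |E|=7/4, |U|=37/4
  updated: d(EU,W)=47/2, d(EU,Z)=50
2. join EU+W (d=47/2, Q=-201/2) ⇒ EUW; edges |EU|=93/4, |W|=1/4
  updated: d(EUW,Z)=107/4
3. join EUW+Z (d=107/4) ⇒ EUWZ; edges |EUW|=107/8, |Z|=107/8
final tree: (((E:7/4,U:37/4):93/4,W:1/4):107/8,Z:107/8)
total length: 245/4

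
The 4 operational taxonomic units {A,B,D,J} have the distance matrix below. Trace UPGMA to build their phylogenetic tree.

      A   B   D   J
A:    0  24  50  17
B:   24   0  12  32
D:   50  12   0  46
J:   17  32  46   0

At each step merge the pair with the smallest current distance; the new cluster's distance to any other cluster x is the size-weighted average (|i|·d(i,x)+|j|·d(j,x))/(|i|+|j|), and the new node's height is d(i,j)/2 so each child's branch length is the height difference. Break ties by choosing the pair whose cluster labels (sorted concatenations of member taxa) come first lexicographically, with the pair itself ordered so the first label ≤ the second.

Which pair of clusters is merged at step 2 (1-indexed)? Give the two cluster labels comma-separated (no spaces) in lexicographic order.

iteration 1: select B,D (d=12); attach at lengths (6, 6); label the merged cluster BD
  updated: d(A,BD)=37, d(BD,J)=39
iteration 2: select A,J (d=17); attach at lengths (17/2, 17/2); label the merged cluster AJ
  updated: d(AJ,BD)=38
iteration 3: select AJ,BD (d=38); attach at lengths (21/2, 13); label the merged cluster ABDJ
final tree: ((A:17/2,J:17/2):21/2,(B:6,D:6):13)
total length: 105/2

A,J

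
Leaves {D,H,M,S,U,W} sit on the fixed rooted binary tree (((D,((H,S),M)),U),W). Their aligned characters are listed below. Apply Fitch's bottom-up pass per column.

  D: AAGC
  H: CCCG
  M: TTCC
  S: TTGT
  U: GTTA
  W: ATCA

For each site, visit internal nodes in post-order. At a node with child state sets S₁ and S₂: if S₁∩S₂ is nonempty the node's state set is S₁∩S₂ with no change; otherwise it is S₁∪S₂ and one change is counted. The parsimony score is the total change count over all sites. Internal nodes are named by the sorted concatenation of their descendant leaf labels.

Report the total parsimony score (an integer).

11

site 0, node HS: H={C} ∪ S={T} → {C,T} (+1)
site 0, node HMS: HS={C,T} ∩ M={T} → {T} (+0)
site 0, node DHMS: D={A} ∪ HMS={T} → {A,T} (+1)
site 0, node DHMSU: DHMS={A,T} ∪ U={G} → {A,G,T} (+1)
site 0, node DHMSUW: DHMSU={A,G,T} ∩ W={A} → {A} (+0)
site 1, node HS: H={C} ∪ S={T} → {C,T} (+1)
site 1, node HMS: HS={C,T} ∩ M={T} → {T} (+0)
site 1, node DHMS: D={A} ∪ HMS={T} → {A,T} (+1)
site 1, node DHMSU: DHMS={A,T} ∩ U={T} → {T} (+0)
site 1, node DHMSUW: DHMSU={T} ∩ W={T} → {T} (+0)
site 2, node HS: H={C} ∪ S={G} → {C,G} (+1)
site 2, node HMS: HS={C,G} ∩ M={C} → {C} (+0)
site 2, node DHMS: D={G} ∪ HMS={C} → {C,G} (+1)
site 2, node DHMSU: DHMS={C,G} ∪ U={T} → {C,G,T} (+1)
site 2, node DHMSUW: DHMSU={C,G,T} ∩ W={C} → {C} (+0)
site 3, node HS: H={G} ∪ S={T} → {G,T} (+1)
site 3, node HMS: HS={G,T} ∪ M={C} → {C,G,T} (+1)
site 3, node DHMS: D={C} ∩ HMS={C,G,T} → {C} (+0)
site 3, node DHMSU: DHMS={C} ∪ U={A} → {A,C} (+1)
site 3, node DHMSUW: DHMSU={A,C} ∩ W={A} → {A} (+0)
per-site changes: [3, 2, 3, 3]; total = 11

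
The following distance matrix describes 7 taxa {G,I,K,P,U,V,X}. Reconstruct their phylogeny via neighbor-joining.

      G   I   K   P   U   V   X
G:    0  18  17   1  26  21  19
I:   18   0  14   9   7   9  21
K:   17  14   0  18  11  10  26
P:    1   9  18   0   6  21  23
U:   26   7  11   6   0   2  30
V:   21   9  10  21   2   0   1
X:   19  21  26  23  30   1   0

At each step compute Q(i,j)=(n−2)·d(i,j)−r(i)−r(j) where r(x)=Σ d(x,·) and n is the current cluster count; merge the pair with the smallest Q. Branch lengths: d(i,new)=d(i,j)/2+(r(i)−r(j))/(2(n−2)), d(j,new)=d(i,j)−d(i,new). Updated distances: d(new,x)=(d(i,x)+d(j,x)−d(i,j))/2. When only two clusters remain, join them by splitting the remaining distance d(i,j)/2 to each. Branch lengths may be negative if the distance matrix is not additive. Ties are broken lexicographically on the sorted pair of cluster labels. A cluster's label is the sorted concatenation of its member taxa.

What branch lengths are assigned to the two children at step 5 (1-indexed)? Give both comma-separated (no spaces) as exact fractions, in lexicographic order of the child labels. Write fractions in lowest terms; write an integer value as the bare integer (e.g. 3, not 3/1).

step 1: merge (V,X) at d=1, Q=-179; branch lengths V→-51/10, X→61/10; new cluster VX
  updated: d(G,VX)=39/2, d(I,VX)=29/2, d(K,VX)=35/2, d(P,VX)=43/2, d(U,VX)=31/2
step 2: merge (G,P) at d=1, Q=-133; branch lengths G→15/4, P→-11/4; new cluster GP
  updated: d(GP,I)=13, d(GP,K)=17, d(GP,U)=31/2, d(GP,VX)=20
step 3: merge (I,U) at d=7, Q=-153/2; branch lengths I→41/12, U→43/12; new cluster IU
  updated: d(GP,IU)=43/4, d(IU,K)=9, d(IU,VX)=23/2
step 4: merge (GP,IU) at d=43/4, Q=-115/2; branch lengths GP→19/2, IU→5/4; new cluster GIPU
  updated: d(GIPU,K)=61/8, d(GIPU,VX)=83/8
step 5: merge (GIPU,K) at d=61/8, Q=-71/2; branch lengths GIPU→1/4, K→59/8; new cluster GIKPU
  updated: d(GIKPU,VX)=81/8
step 6: merge (GIKPU,VX) at d=81/8; branch lengths GIKPU→81/16, VX→81/16; new cluster GIKPUVX
final tree: ((((G:15/4,P:-11/4):19/2,(I:41/12,U:43/12):5/4):1/4,K:59/8):81/16,(V:-51/10,X:61/10):81/16)
total length: 75/2

1/4,59/8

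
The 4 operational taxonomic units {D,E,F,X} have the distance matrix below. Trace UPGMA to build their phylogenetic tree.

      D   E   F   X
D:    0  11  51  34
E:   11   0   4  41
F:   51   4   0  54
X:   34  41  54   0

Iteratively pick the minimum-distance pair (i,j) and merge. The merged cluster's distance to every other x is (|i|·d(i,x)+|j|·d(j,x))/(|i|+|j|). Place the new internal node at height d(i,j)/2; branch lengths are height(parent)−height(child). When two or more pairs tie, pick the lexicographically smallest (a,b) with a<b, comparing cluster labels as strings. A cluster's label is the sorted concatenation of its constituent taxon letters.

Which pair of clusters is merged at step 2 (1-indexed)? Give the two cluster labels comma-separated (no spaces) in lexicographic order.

D,EF

1. join E+F (d=4) ⇒ EF; edges |E|=2, |F|=2
  updated: d(D,EF)=31, d(EF,X)=95/2
2. join D+EF (d=31) ⇒ DEF; edges |D|=31/2, |EF|=27/2
  updated: d(DEF,X)=43
3. join DEF+X (d=43) ⇒ DEFX; edges |DEF|=6, |X|=43/2
final tree: ((D:31/2,(E:2,F:2):27/2):6,X:43/2)
total length: 121/2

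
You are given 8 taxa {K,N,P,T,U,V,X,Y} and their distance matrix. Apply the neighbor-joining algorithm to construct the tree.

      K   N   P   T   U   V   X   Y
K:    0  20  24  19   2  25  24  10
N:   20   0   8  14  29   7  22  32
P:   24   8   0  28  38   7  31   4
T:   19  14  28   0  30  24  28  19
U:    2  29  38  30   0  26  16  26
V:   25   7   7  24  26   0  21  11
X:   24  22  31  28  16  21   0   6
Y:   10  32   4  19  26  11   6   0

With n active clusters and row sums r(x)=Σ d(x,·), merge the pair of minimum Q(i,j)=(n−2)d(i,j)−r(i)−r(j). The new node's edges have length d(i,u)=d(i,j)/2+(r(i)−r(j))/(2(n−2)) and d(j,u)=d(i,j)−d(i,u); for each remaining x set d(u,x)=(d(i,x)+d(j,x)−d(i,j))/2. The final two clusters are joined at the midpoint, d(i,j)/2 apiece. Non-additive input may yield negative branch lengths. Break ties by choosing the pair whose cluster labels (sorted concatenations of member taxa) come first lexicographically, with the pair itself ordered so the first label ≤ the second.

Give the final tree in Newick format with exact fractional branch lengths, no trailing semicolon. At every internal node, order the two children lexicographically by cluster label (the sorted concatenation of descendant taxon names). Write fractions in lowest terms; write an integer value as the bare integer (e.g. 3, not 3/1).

((((((K:-31/12,U:55/12):179/16,(X:34/5,Y:-4/5):61/16):79/24,T:269/24):101/16,N:25/16):39/16,P:75/16):37/32,V:37/32)

1. join K+U (d=2, Q=-279) ⇒ KU; edges |K|=-31/12, |U|=55/12
  updated: d(KU,N)=47/2, d(KU,P)=30, d(KU,T)=47/2, d(KU,V)=49/2, d(KU,X)=19, d(KU,Y)=17
2. join X+Y (d=6, Q=-186) ⇒ XY; edges |X|=34/5, |Y|=-4/5
  updated: d(KU,XY)=15, d(N,XY)=24, d(P,XY)=29/2, d(T,XY)=41/2, d(V,XY)=13
3. join KU+XY (d=15, Q=-287/2) ⇒ KUXY; edges |KU|=179/16, |XY|=61/16
  updated: d(KUXY,N)=65/4, d(KUXY,P)=59/4, d(KUXY,T)=29/2, d(KUXY,V)=45/4
4. join KUXY+T (d=29/2, Q=-375/4) ⇒ KTUXY; edges |KUXY|=79/24, |T|=269/24
  updated: d(KTUXY,N)=63/8, d(KTUXY,P)=113/8, d(KTUXY,V)=83/8
5. join KTUXY+N (d=63/8, Q=-79/2) ⇒ KNTUXY; edges |KTUXY|=101/16, |N|=25/16
  updated: d(KNTUXY,P)=57/8, d(KNTUXY,V)=19/4
6. join KNTUXY+P (d=57/8, Q=-151/8) ⇒ KNPTUXY; edges |KNTUXY|=39/16, |P|=75/16
  updated: d(KNPTUXY,V)=37/16
7. join KNPTUXY+V (d=37/16) ⇒ KNPTUVXY; edges |KNPTUXY|=37/32, |V|=37/32
final tree: ((((((K:-31/12,U:55/12):179/16,(X:34/5,Y:-4/5):61/16):79/24,T:269/24):101/16,N:25/16):39/16,P:75/16):37/32,V:37/32)
total length: 877/16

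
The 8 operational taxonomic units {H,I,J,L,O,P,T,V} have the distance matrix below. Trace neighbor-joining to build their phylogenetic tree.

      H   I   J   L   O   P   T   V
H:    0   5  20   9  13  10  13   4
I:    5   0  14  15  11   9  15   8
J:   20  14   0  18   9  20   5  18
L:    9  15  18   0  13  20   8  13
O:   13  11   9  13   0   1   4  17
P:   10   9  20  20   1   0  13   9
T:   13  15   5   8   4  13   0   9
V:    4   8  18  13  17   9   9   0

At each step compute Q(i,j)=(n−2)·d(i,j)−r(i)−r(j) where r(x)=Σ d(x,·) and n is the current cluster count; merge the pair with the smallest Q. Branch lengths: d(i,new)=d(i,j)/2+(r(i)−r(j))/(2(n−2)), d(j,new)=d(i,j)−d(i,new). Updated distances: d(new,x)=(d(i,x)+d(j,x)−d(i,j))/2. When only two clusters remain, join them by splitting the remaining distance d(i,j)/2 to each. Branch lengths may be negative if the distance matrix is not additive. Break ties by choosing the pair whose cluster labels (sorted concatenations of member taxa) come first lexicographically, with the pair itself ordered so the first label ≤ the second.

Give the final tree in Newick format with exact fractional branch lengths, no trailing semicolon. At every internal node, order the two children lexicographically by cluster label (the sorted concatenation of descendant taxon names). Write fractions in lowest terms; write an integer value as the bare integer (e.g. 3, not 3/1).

(((H:27/32,V:101/32):19/32,I:125/32):75/64,(((J:28/5,T:-3/5):65/16,(O:-2/3,P:5/3):71/16):49/24,L:167/24):75/64)

iteration 1: select O,P (d=1, Q=-144); attach at lengths (-2/3, 5/3); label the merged cluster OP
  updated: d(H,OP)=11, d(I,OP)=19/2, d(J,OP)=14, d(L,OP)=16, d(OP,T)=8, d(OP,V)=25/2
iteration 2: select J,T (d=5, Q=-122); attach at lengths (28/5, -3/5); label the merged cluster JT
  updated: d(H,JT)=14, d(I,JT)=12, d(JT,L)=21/2, d(JT,OP)=17/2, d(JT,V)=11
iteration 3: select JT,OP (d=17/2, Q=-159/2); attach at lengths (65/16, 71/16); label the merged cluster JOPT
  updated: d(H,JOPT)=33/4, d(I,JOPT)=13/2, d(JOPT,L)=9, d(JOPT,V)=15/2
iteration 4: select JOPT,L (d=9, Q=-201/4); attach at lengths (49/24, 167/24); label the merged cluster JLOPT
  updated: d(H,JLOPT)=33/8, d(I,JLOPT)=25/4, d(JLOPT,V)=23/4
iteration 5: select H,V (d=4, Q=-183/8); attach at lengths (27/32, 101/32); label the merged cluster HV
  updated: d(HV,I)=9/2, d(HV,JLOPT)=47/16
iteration 6: select HV,I (d=9/2, Q=-219/16); attach at lengths (19/32, 125/32); label the merged cluster HIV
  updated: d(HIV,JLOPT)=75/32
iteration 7: select HIV,JLOPT (d=75/32); attach at lengths (75/64, 75/64); label the merged cluster HIJLOPTV
final tree: (((H:27/32,V:101/32):19/32,I:125/32):75/64,(((J:28/5,T:-3/5):65/16,(O:-2/3,P:5/3):71/16):49/24,L:167/24):75/64)
total length: 1099/32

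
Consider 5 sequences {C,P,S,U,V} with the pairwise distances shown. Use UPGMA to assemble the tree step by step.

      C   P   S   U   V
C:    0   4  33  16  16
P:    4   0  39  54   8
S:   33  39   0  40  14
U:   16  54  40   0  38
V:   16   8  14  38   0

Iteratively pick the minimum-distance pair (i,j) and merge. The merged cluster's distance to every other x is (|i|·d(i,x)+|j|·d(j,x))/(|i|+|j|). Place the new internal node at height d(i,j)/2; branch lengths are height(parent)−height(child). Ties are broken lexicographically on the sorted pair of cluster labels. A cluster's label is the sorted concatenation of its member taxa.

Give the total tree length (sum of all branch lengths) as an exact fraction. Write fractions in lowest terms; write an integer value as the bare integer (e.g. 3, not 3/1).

178/3

iteration 1: select C,P (d=4); attach at lengths (2, 2); label the merged cluster CP
  updated: d(CP,S)=36, d(CP,U)=35, d(CP,V)=12
iteration 2: select CP,V (d=12); attach at lengths (4, 6); label the merged cluster CPV
  updated: d(CPV,S)=86/3, d(CPV,U)=36
iteration 3: select CPV,S (d=86/3); attach at lengths (25/3, 43/3); label the merged cluster CPSV
  updated: d(CPSV,U)=37
iteration 4: select CPSV,U (d=37); attach at lengths (25/6, 37/2); label the merged cluster CPSUV
final tree: ((((C:2,P:2):4,V:6):25/3,S:43/3):25/6,U:37/2)
total length: 178/3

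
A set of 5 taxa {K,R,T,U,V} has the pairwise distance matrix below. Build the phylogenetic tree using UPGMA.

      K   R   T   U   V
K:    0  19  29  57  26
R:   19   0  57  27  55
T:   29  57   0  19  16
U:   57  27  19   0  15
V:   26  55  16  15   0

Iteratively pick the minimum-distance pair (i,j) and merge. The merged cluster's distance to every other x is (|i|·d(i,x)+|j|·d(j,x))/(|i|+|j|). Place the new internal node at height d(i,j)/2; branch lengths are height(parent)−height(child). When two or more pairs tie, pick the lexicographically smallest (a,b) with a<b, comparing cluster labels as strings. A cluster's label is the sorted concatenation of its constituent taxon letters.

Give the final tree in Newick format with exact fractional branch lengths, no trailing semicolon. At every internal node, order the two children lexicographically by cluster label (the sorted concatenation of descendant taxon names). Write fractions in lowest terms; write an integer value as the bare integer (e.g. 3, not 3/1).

((K:19/2,R:19/2):137/12,(T:35/4,(U:15/2,V:15/2):5/4):73/6)

1. join U+V (d=15) ⇒ UV; edges |U|=15/2, |V|=15/2
  updated: d(K,UV)=83/2, d(R,UV)=41, d(T,UV)=35/2
2. join T+UV (d=35/2) ⇒ TUV; edges |T|=35/4, |UV|=5/4
  updated: d(K,TUV)=112/3, d(R,TUV)=139/3
3. join K+R (d=19) ⇒ KR; edges |K|=19/2, |R|=19/2
  updated: d(KR,TUV)=251/6
4. join KR+TUV (d=251/6) ⇒ KRTUV; edges |KR|=137/12, |TUV|=73/6
final tree: ((K:19/2,R:19/2):137/12,(T:35/4,(U:15/2,V:15/2):5/4):73/6)
total length: 811/12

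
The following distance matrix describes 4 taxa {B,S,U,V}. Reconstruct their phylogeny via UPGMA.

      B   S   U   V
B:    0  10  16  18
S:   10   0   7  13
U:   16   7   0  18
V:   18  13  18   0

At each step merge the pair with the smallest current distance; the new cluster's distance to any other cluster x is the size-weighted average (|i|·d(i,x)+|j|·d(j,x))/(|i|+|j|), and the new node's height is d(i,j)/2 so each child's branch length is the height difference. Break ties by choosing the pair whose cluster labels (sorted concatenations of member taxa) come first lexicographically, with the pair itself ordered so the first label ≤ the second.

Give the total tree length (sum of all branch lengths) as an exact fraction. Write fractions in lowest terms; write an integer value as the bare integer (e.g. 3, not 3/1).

79/3

1. join S+U (d=7) ⇒ SU; edges |S|=7/2, |U|=7/2
  updated: d(B,SU)=13, d(SU,V)=31/2
2. join B+SU (d=13) ⇒ BSU; edges |B|=13/2, |SU|=3
  updated: d(BSU,V)=49/3
3. join BSU+V (d=49/3) ⇒ BSUV; edges |BSU|=5/3, |V|=49/6
final tree: ((B:13/2,(S:7/2,U:7/2):3):5/3,V:49/6)
total length: 79/3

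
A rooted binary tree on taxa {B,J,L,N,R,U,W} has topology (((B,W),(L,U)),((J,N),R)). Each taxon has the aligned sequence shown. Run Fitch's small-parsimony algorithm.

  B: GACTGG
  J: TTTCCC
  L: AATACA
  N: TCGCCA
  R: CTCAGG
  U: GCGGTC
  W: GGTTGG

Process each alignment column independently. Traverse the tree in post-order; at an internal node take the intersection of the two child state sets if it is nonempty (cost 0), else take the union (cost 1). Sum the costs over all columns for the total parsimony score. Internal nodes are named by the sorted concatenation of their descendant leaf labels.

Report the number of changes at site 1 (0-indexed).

BW@0: {G} ∩ {G} = {G} (intersection, +0)
LU@0: {A} ∪ {G} = {A,G} (union, +1)
BLUW@0: {G} ∩ {A,G} = {G} (intersection, +0)
JN@0: {T} ∩ {T} = {T} (intersection, +0)
JNR@0: {T} ∪ {C} = {C,T} (union, +1)
BJLNRUW@0: {G} ∪ {C,T} = {C,G,T} (union, +1)
BW@1: {A} ∪ {G} = {A,G} (union, +1)
LU@1: {A} ∪ {C} = {A,C} (union, +1)
BLUW@1: {A,G} ∩ {A,C} = {A} (intersection, +0)
JN@1: {T} ∪ {C} = {C,T} (union, +1)
JNR@1: {C,T} ∩ {T} = {T} (intersection, +0)
BJLNRUW@1: {A} ∪ {T} = {A,T} (union, +1)
BW@2: {C} ∪ {T} = {C,T} (union, +1)
LU@2: {T} ∪ {G} = {G,T} (union, +1)
BLUW@2: {C,T} ∩ {G,T} = {T} (intersection, +0)
JN@2: {T} ∪ {G} = {G,T} (union, +1)
JNR@2: {G,T} ∪ {C} = {C,G,T} (union, +1)
BJLNRUW@2: {T} ∩ {C,G,T} = {T} (intersection, +0)
BW@3: {T} ∩ {T} = {T} (intersection, +0)
LU@3: {A} ∪ {G} = {A,G} (union, +1)
BLUW@3: {T} ∪ {A,G} = {A,G,T} (union, +1)
JN@3: {C} ∩ {C} = {C} (intersection, +0)
JNR@3: {C} ∪ {A} = {A,C} (union, +1)
BJLNRUW@3: {A,G,T} ∩ {A,C} = {A} (intersection, +0)
BW@4: {G} ∩ {G} = {G} (intersection, +0)
LU@4: {C} ∪ {T} = {C,T} (union, +1)
BLUW@4: {G} ∪ {C,T} = {C,G,T} (union, +1)
JN@4: {C} ∩ {C} = {C} (intersection, +0)
JNR@4: {C} ∪ {G} = {C,G} (union, +1)
BJLNRUW@4: {C,G,T} ∩ {C,G} = {C,G} (intersection, +0)
BW@5: {G} ∩ {G} = {G} (intersection, +0)
LU@5: {A} ∪ {C} = {A,C} (union, +1)
BLUW@5: {G} ∪ {A,C} = {A,C,G} (union, +1)
JN@5: {C} ∪ {A} = {A,C} (union, +1)
JNR@5: {A,C} ∪ {G} = {A,C,G} (union, +1)
BJLNRUW@5: {A,C,G} ∩ {A,C,G} = {A,C,G} (intersection, +0)
per-site changes: [3, 4, 4, 3, 3, 4]; total = 21

4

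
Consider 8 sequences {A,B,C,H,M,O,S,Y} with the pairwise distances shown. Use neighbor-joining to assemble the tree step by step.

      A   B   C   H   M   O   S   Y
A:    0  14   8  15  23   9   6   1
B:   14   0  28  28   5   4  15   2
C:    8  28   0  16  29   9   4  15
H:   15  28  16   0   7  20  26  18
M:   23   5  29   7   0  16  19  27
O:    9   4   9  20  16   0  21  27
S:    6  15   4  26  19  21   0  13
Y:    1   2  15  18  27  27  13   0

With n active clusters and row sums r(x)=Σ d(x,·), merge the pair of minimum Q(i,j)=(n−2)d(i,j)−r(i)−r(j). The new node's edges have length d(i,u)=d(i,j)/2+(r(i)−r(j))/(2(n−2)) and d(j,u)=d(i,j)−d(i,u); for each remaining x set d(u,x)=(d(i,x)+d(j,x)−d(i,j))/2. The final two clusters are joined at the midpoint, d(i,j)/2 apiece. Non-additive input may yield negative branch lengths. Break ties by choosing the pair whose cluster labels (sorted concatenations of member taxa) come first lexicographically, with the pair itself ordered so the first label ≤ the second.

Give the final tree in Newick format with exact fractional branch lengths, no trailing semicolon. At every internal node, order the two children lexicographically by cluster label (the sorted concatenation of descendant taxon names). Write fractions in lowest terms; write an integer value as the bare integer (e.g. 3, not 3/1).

iteration 1: select H,M (d=7, Q=-214); attach at lengths (23/6, 19/6); label the merged cluster HM
  updated: d(A,HM)=31/2, d(B,HM)=13, d(C,HM)=19, d(HM,O)=29/2, d(HM,S)=19, d(HM,Y)=19
iteration 2: select B,Y (d=2, Q=-143); attach at lengths (9/10, 11/10); label the merged cluster BY
  updated: d(A,BY)=13/2, d(BY,C)=41/2, d(BY,HM)=15, d(BY,O)=29/2, d(BY,S)=13
iteration 3: select C,S (d=4, Q=-215/2); attach at lengths (27/16, 37/16); label the merged cluster CS
  updated: d(A,CS)=5, d(BY,CS)=59/4, d(CS,HM)=17, d(CS,O)=13
iteration 4: select A,CS (d=5, Q=-283/4); attach at lengths (5/24, 115/24); label the merged cluster ACS
  updated: d(ACS,BY)=65/8, d(ACS,HM)=55/4, d(ACS,O)=17/2
iteration 5: select ACS,BY (d=65/8, Q=-207/4); attach at lengths (9/4, 47/8); label the merged cluster ABCSY
  updated: d(ABCSY,HM)=165/16, d(ABCSY,O)=119/16
iteration 6: select ABCSY,HM (d=165/16, Q=-129/4); attach at lengths (13/8, 139/16); label the merged cluster ABCHMSY
  updated: d(ABCHMSY,O)=93/16
iteration 7: select ABCHMSY,O (d=93/16); attach at lengths (93/32, 93/32); label the merged cluster ABCHMOSY
final tree: ((((A:5/24,(C:27/16,S:37/16):115/24):9/4,(B:9/10,Y:11/10):47/8):13/8,(H:23/6,M:19/6):139/16):93/32,O:93/32)
total length: 169/4

((((A:5/24,(C:27/16,S:37/16):115/24):9/4,(B:9/10,Y:11/10):47/8):13/8,(H:23/6,M:19/6):139/16):93/32,O:93/32)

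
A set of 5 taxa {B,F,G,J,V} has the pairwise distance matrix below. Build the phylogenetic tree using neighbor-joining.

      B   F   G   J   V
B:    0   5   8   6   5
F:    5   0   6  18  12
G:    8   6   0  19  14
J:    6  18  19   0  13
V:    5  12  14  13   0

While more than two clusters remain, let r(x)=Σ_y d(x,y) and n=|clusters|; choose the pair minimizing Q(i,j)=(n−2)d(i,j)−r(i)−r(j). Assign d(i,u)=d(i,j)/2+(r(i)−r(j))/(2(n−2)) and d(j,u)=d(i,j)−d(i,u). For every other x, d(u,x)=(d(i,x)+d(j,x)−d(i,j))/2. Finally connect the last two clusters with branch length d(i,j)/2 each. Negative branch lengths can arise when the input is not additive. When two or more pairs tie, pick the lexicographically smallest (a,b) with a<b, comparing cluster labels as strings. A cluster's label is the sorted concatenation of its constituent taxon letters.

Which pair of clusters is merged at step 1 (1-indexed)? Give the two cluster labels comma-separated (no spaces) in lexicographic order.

F,G

1. join F+G (d=6, Q=-70) ⇒ FG; edges |F|=2, |G|=4
  updated: d(B,FG)=7/2, d(FG,J)=31/2, d(FG,V)=10
2. join B+J (d=6, Q=-37) ⇒ BJ; edges |B|=-2, |J|=8
  updated: d(BJ,FG)=13/2, d(BJ,V)=6
3. join BJ+FG (d=13/2, Q=-45/2) ⇒ BFGJ; edges |BJ|=5/4, |FG|=21/4
  updated: d(BFGJ,V)=19/4
4. join BFGJ+V (d=19/4) ⇒ BFGJV; edges |BFGJ|=19/8, |V|=19/8
final tree: (((B:-2,J:8):5/4,(F:2,G:4):21/4):19/8,V:19/8)
total length: 93/4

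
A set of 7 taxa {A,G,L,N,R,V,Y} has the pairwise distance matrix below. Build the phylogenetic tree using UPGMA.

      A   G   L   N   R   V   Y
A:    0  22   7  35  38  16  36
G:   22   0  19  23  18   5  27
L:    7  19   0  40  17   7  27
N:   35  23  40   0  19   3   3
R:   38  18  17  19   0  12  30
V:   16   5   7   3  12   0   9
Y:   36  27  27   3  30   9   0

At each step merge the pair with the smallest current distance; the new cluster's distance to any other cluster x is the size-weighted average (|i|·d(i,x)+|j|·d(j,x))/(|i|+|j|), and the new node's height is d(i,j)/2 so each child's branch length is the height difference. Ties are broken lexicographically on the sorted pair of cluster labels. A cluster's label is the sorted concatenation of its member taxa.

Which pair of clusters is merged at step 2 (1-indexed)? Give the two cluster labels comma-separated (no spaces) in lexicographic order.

NV,Y

iteration 1: select N,V (d=3); attach at lengths (3/2, 3/2); label the merged cluster NV
  updated: d(A,NV)=51/2, d(G,NV)=14, d(L,NV)=47/2, d(NV,R)=31/2, d(NV,Y)=6
iteration 2: select NV,Y (d=6); attach at lengths (3/2, 3); label the merged cluster NVY
  updated: d(A,NVY)=29, d(G,NVY)=55/3, d(L,NVY)=74/3, d(NVY,R)=61/3
iteration 3: select A,L (d=7); attach at lengths (7/2, 7/2); label the merged cluster AL
  updated: d(AL,G)=41/2, d(AL,NVY)=161/6, d(AL,R)=55/2
iteration 4: select G,R (d=18); attach at lengths (9, 9); label the merged cluster GR
  updated: d(AL,GR)=24, d(GR,NVY)=58/3
iteration 5: select GR,NVY (d=58/3); attach at lengths (2/3, 20/3); label the merged cluster GNRVY
  updated: d(AL,GNRVY)=257/10
iteration 6: select AL,GNRVY (d=257/10); attach at lengths (187/20, 191/60); label the merged cluster AGLNRVY
final tree: ((A:7/2,L:7/2):187/20,((G:9,R:9):2/3,((N:3/2,V:3/2):3/2,Y:3):20/3):191/60)
total length: 1571/30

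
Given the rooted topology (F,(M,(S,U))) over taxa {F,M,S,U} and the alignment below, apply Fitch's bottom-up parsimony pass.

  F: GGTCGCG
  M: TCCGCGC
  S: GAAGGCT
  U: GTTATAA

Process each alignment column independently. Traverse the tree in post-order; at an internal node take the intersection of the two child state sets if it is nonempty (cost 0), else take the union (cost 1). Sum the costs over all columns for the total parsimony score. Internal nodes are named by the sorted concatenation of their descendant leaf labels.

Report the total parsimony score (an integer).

15

site 0, node SU: S={G} ∩ U={G} → {G} (+0)
site 0, node MSU: M={T} ∪ SU={G} → {G,T} (+1)
site 0, node FMSU: F={G} ∩ MSU={G,T} → {G} (+0)
site 1, node SU: S={A} ∪ U={T} → {A,T} (+1)
site 1, node MSU: M={C} ∪ SU={A,T} → {A,C,T} (+1)
site 1, node FMSU: F={G} ∪ MSU={A,C,T} → {A,C,G,T} (+1)
site 2, node SU: S={A} ∪ U={T} → {A,T} (+1)
site 2, node MSU: M={C} ∪ SU={A,T} → {A,C,T} (+1)
site 2, node FMSU: F={T} ∩ MSU={A,C,T} → {T} (+0)
site 3, node SU: S={G} ∪ U={A} → {A,G} (+1)
site 3, node MSU: M={G} ∩ SU={A,G} → {G} (+0)
site 3, node FMSU: F={C} ∪ MSU={G} → {C,G} (+1)
site 4, node SU: S={G} ∪ U={T} → {G,T} (+1)
site 4, node MSU: M={C} ∪ SU={G,T} → {C,G,T} (+1)
site 4, node FMSU: F={G} ∩ MSU={C,G,T} → {G} (+0)
site 5, node SU: S={C} ∪ U={A} → {A,C} (+1)
site 5, node MSU: M={G} ∪ SU={A,C} → {A,C,G} (+1)
site 5, node FMSU: F={C} ∩ MSU={A,C,G} → {C} (+0)
site 6, node SU: S={T} ∪ U={A} → {A,T} (+1)
site 6, node MSU: M={C} ∪ SU={A,T} → {A,C,T} (+1)
site 6, node FMSU: F={G} ∪ MSU={A,C,T} → {A,C,G,T} (+1)
per-site changes: [1, 3, 2, 2, 2, 2, 3]; total = 15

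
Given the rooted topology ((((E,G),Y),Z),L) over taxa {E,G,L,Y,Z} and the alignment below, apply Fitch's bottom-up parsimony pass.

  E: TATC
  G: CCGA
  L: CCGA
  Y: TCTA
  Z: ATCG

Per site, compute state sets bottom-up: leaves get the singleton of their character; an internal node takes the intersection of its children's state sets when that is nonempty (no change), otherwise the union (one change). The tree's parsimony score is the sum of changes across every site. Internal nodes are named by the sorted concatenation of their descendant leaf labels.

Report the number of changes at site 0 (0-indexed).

3

site 0, node EG: E={T} ∪ G={C} → {C,T} (+1)
site 0, node EGY: EG={C,T} ∩ Y={T} → {T} (+0)
site 0, node EGYZ: EGY={T} ∪ Z={A} → {A,T} (+1)
site 0, node EGLYZ: EGYZ={A,T} ∪ L={C} → {A,C,T} (+1)
site 1, node EG: E={A} ∪ G={C} → {A,C} (+1)
site 1, node EGY: EG={A,C} ∩ Y={C} → {C} (+0)
site 1, node EGYZ: EGY={C} ∪ Z={T} → {C,T} (+1)
site 1, node EGLYZ: EGYZ={C,T} ∩ L={C} → {C} (+0)
site 2, node EG: E={T} ∪ G={G} → {G,T} (+1)
site 2, node EGY: EG={G,T} ∩ Y={T} → {T} (+0)
site 2, node EGYZ: EGY={T} ∪ Z={C} → {C,T} (+1)
site 2, node EGLYZ: EGYZ={C,T} ∪ L={G} → {C,G,T} (+1)
site 3, node EG: E={C} ∪ G={A} → {A,C} (+1)
site 3, node EGY: EG={A,C} ∩ Y={A} → {A} (+0)
site 3, node EGYZ: EGY={A} ∪ Z={G} → {A,G} (+1)
site 3, node EGLYZ: EGYZ={A,G} ∩ L={A} → {A} (+0)
per-site changes: [3, 2, 3, 2]; total = 10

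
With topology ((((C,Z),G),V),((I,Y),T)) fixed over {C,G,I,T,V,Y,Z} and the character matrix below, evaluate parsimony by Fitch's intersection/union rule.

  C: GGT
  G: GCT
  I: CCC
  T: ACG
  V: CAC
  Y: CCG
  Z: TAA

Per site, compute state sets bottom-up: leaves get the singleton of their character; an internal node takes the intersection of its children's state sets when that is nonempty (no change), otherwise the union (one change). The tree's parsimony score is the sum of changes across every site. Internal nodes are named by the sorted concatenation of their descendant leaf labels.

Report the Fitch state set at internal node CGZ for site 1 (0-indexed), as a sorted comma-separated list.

A,C,G

[col 0] CZ: children C:{G}, Z:{T} ∪→ {G,T}; cost 1
[col 0] CGZ: children CZ:{G,T}, G:{G} ∩→ {G}; cost 0
[col 0] CGVZ: children CGZ:{G}, V:{C} ∪→ {C,G}; cost 1
[col 0] IY: children I:{C}, Y:{C} ∩→ {C}; cost 0
[col 0] ITY: children IY:{C}, T:{A} ∪→ {A,C}; cost 1
[col 0] CGITVYZ: children CGVZ:{C,G}, ITY:{A,C} ∩→ {C}; cost 0
[col 1] CZ: children C:{G}, Z:{A} ∪→ {A,G}; cost 1
[col 1] CGZ: children CZ:{A,G}, G:{C} ∪→ {A,C,G}; cost 1
[col 1] CGVZ: children CGZ:{A,C,G}, V:{A} ∩→ {A}; cost 0
[col 1] IY: children I:{C}, Y:{C} ∩→ {C}; cost 0
[col 1] ITY: children IY:{C}, T:{C} ∩→ {C}; cost 0
[col 1] CGITVYZ: children CGVZ:{A}, ITY:{C} ∪→ {A,C}; cost 1
[col 2] CZ: children C:{T}, Z:{A} ∪→ {A,T}; cost 1
[col 2] CGZ: children CZ:{A,T}, G:{T} ∩→ {T}; cost 0
[col 2] CGVZ: children CGZ:{T}, V:{C} ∪→ {C,T}; cost 1
[col 2] IY: children I:{C}, Y:{G} ∪→ {C,G}; cost 1
[col 2] ITY: children IY:{C,G}, T:{G} ∩→ {G}; cost 0
[col 2] CGITVYZ: children CGVZ:{C,T}, ITY:{G} ∪→ {C,G,T}; cost 1
per-site changes: [3, 3, 4]; total = 10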